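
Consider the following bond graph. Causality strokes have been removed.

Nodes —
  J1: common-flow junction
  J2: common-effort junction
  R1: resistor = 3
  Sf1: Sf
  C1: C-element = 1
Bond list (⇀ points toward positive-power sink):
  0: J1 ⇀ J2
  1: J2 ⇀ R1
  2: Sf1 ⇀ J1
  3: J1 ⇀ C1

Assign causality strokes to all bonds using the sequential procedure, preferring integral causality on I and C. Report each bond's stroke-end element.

b2 |Sf1  (Sf1: flow source, stroke at near end)
b0 |J1  (J1 flow already set via bond 2)
b3 |J1  (common-f at J1 fixed by 2)
b1 |J2  (only one effort-in slot at J2)

b0 stroke→J1
b1 stroke→J2
b2 stroke→Sf1
b3 stroke→J1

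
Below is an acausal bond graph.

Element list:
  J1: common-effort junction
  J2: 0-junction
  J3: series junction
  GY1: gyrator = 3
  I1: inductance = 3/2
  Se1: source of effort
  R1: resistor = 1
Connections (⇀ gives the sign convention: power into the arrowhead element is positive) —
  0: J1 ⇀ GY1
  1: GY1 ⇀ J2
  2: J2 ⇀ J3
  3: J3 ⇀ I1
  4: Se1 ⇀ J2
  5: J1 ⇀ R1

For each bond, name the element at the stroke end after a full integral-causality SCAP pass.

bond 4 →J2  (Se1 (Se) sets effort on bond)
bond 1 →GY1  (J2 effort already set via bond 4)
bond 2 →J3  (J2: bond 4 brought effort, rest push out)
bond 3 →I1  (closing 1-jn rule on J3)
bond 0 →GY1  (GY1 both-in/both-out from 1)
bond 5 →J1  (J1 needs exactly one e-in)

β0 |GY1
β1 |GY1
β2 |J3
β3 |I1
β4 |J2
β5 |J1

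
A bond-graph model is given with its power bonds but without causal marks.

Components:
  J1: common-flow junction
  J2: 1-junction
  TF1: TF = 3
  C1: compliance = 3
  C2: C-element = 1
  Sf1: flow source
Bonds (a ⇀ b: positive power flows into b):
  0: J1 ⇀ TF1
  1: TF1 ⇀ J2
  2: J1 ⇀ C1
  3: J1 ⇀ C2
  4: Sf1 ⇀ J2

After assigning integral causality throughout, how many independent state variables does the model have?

2  (C1, C2 all integral)

β4 stroke at Sf1  (source Sf1 imposes f)
β1 stroke at J2  (common-f at J2 fixed by 4)
β0 stroke at TF1  (TF1 one-in-one-out from 1)
β2 stroke at J1  (common-f at J1 fixed by 0)
β3 stroke at J1  (J1 flow already set via bond 0)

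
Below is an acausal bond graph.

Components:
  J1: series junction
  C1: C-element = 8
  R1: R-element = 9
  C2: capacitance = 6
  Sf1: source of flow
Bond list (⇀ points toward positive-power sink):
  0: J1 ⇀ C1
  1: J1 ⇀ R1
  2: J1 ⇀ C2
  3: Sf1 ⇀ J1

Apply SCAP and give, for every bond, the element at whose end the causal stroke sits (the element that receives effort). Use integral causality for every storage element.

#0 |J1
#1 |J1
#2 |J1
#3 |Sf1

β3 |Sf1  (source Sf1 imposes f)
β0 |J1  (1-jn J1 has f-setter on 3)
β1 |J1  (common-f at J1 fixed by 3)
β2 |J1  (J1: bond 3 brought flow, rest push out)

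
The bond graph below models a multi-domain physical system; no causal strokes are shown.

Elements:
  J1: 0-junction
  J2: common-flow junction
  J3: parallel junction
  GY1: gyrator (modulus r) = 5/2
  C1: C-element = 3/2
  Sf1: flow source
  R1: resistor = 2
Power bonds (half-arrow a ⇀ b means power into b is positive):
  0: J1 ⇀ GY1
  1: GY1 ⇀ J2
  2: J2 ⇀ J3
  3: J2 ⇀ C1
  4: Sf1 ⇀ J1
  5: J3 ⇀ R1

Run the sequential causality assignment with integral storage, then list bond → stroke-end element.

bond 4 stroke at Sf1  (Sf1 fixes flow; stroke at Sf1)
bond 0 stroke at J1  (closing 0-jn rule on J1)
bond 1 stroke at J2  (GY1: gyrator matches bond 0)
bond 3 stroke at J2  (C1: C, integral causality)
bond 2 stroke at J3  (only one flow-in slot at J2)
bond 5 stroke at R1  (common-e at J3 fixed by 2)

bond 0 stroke at J1
bond 1 stroke at J2
bond 2 stroke at J3
bond 3 stroke at J2
bond 4 stroke at Sf1
bond 5 stroke at R1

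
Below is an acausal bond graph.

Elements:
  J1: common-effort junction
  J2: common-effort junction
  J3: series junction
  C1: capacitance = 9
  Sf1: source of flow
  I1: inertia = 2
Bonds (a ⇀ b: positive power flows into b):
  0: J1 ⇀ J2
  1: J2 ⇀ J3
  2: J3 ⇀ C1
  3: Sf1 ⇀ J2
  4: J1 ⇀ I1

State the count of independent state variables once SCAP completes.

b3 →Sf1  (Sf1 (Sf) sets flow on bond)
b2 →J3  (C1 integral (e out))
b1 →J2  (J3 needs exactly one f-in)
b0 →J1  (J2: bond 1 brought effort, rest push out)
b4 →I1  (J1: bond 0 brought effort, rest push out)

2  (C1, I1 all integral)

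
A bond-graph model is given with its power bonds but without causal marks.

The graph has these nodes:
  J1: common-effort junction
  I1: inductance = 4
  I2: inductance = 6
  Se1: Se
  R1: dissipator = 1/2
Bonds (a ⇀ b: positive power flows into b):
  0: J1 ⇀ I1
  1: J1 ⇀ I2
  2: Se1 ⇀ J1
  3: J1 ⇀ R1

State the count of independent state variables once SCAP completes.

bond 2 →J1  (Se1 fixes effort; stroke away)
bond 0 →I1  (J1 effort already set via bond 2)
bond 1 →I2  (J1: bond 2 brought effort, rest push out)
bond 3 →R1  (J1 effort already set via bond 2)

2  (I1, I2 all integral)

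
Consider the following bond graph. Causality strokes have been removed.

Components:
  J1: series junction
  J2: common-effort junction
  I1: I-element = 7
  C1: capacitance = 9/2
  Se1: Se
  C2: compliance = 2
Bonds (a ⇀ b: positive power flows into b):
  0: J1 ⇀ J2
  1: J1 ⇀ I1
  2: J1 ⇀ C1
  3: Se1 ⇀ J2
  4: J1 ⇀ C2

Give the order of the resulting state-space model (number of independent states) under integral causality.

3  (C1, C2, I1 all integral)

#3 →J2  (Se1: effort source, stroke at far end)
#0 →J1  (J2 effort already set via bond 3)
#1 →I1  (I1 integral (f out))
#2 →J1  (J1: bond 1 brought flow, rest push out)
#4 →J1  (J1 flow already set via bond 1)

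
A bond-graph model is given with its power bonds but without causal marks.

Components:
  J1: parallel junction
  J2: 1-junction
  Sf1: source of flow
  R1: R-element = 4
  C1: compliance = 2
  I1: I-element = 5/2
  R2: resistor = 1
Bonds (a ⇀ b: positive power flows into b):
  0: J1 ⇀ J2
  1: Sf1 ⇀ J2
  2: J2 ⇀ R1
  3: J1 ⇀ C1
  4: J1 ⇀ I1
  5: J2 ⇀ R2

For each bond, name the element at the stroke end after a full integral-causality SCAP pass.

bond 1 |Sf1  (Sf1 fixes flow; stroke at Sf1)
bond 0 |J2  (common-f at J2 fixed by 1)
bond 2 |J2  (common-f at J2 fixed by 1)
bond 5 |J2  (J2 flow already set via bond 1)
bond 3 |J1  (prefer integral on C1)
bond 4 |I1  (common-e at J1 fixed by 3)

b0 |J2
b1 |Sf1
b2 |J2
b3 |J1
b4 |I1
b5 |J2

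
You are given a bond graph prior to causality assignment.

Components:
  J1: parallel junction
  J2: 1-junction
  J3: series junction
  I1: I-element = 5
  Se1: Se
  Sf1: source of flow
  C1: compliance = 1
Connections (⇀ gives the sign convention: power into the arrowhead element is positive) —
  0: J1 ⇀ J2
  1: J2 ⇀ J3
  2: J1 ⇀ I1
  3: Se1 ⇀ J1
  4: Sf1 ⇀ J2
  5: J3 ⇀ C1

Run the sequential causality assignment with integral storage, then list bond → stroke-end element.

β0 stroke at J2
β1 stroke at J2
β2 stroke at I1
β3 stroke at J1
β4 stroke at Sf1
β5 stroke at J3

bond 3 stroke→J1  (source Se1 imposes e)
bond 4 stroke→Sf1  (Sf1 fixes flow; stroke at Sf1)
bond 0 stroke→J2  (J1: bond 3 brought effort, rest push out)
bond 2 stroke→I1  (J1: bond 3 brought effort, rest push out)
bond 1 stroke→J2  (1-jn J2 has f-setter on 4)
bond 5 stroke→J3  (J3 flow already set via bond 1)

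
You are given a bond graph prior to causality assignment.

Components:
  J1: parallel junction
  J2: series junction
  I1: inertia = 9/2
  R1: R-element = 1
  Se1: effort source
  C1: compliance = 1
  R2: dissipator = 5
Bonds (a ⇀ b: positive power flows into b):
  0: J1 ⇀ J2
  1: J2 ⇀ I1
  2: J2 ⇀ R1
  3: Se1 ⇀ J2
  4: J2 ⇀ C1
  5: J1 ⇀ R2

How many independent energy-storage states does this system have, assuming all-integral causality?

#3 stroke→J2  (Se1 fixes effort; stroke away)
#1 stroke→I1  (I1 outputs flow p/I1)
#0 stroke→J2  (common-f at J2 fixed by 1)
#2 stroke→J2  (J2: bond 1 brought flow, rest push out)
#4 stroke→J2  (common-f at J2 fixed by 1)
#5 stroke→J1  (J1 needs exactly one e-in)

2  (C1, I1 all integral)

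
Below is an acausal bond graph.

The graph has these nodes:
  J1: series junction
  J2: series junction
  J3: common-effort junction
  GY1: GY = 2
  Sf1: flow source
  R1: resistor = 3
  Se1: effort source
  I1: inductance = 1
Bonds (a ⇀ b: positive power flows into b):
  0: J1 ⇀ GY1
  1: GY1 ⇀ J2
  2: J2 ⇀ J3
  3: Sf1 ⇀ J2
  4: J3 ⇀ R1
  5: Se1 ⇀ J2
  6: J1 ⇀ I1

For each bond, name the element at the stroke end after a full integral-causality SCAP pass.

#3 stroke→Sf1  (Sf1 (Sf) sets flow on bond)
#5 stroke→J2  (Se1 (Se) sets effort on bond)
#1 stroke→J2  (1-jn J2 has f-setter on 3)
#2 stroke→J2  (1-jn J2 has f-setter on 3)
#4 stroke→J3  (J3: last free bond brings effort in)
#0 stroke→J1  (GY GY1: same side as bond 1)
#6 stroke→I1  (closing 1-jn rule on J1)

b0 |J1
b1 |J2
b2 |J2
b3 |Sf1
b4 |J3
b5 |J2
b6 |I1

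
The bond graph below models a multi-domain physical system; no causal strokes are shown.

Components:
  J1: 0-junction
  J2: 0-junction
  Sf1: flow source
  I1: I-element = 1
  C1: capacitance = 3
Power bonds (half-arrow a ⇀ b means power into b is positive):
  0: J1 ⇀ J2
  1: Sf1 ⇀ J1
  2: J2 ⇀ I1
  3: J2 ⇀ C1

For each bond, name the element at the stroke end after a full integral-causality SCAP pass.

bond 0 stroke→J1
bond 1 stroke→Sf1
bond 2 stroke→I1
bond 3 stroke→J2

b1 stroke→Sf1  (Sf1: flow source, stroke at near end)
b0 stroke→J1  (J1: last free bond brings effort in)
b2 stroke→I1  (I1 integral (f out))
b3 stroke→J2  (J2: last free bond brings effort in)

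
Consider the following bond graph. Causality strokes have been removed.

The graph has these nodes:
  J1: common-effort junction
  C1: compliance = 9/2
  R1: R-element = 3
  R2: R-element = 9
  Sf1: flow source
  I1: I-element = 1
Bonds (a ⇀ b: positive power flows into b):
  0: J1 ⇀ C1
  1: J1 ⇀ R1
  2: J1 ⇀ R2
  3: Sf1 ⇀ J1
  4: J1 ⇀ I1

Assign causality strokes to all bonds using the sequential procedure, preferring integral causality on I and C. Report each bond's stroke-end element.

β3 stroke→Sf1  (Sf1 (Sf) sets flow on bond)
β0 stroke→J1  (C1: C, integral causality)
β1 stroke→R1  (common-e at J1 fixed by 0)
β2 stroke→R2  (common-e at J1 fixed by 0)
β4 stroke→I1  (common-e at J1 fixed by 0)

bond 0 stroke→J1
bond 1 stroke→R1
bond 2 stroke→R2
bond 3 stroke→Sf1
bond 4 stroke→I1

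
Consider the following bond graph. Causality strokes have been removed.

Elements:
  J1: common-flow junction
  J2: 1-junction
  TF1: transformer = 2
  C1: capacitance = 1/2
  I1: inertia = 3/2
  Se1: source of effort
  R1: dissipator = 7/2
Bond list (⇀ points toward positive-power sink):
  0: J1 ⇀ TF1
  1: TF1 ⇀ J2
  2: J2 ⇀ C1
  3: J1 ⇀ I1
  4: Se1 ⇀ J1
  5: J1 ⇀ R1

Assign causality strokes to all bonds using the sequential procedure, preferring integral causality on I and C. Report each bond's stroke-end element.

#4 →J1  (Se1: effort source, stroke at far end)
#2 →J2  (C1 outputs effort q/C1)
#1 →TF1  (J2: last free bond brings flow in)
#0 →J1  (TF1: transformer flips bond 1)
#3 →I1  (I1 integral (f out))
#5 →J1  (J1 flow already set via bond 3)

#0 stroke→J1
#1 stroke→TF1
#2 stroke→J2
#3 stroke→I1
#4 stroke→J1
#5 stroke→J1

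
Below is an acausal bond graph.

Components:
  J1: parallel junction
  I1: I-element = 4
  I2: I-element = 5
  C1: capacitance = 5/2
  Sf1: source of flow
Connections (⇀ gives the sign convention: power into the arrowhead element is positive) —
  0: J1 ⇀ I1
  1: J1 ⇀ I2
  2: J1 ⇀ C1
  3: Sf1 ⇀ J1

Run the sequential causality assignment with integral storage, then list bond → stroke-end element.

β0 →I1
β1 →I2
β2 →J1
β3 →Sf1

bond 3 |Sf1  (source Sf1 imposes f)
bond 0 |I1  (prefer integral on I1)
bond 1 |I2  (I2 outputs flow p/I2)
bond 2 |J1  (only one effort-in slot at J1)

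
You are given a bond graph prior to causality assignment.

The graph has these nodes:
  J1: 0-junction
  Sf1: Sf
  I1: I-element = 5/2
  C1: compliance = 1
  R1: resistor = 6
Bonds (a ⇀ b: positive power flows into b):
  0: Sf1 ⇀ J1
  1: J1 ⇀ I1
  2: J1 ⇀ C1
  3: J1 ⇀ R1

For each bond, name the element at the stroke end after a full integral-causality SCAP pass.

β0 →Sf1
β1 →I1
β2 →J1
β3 →R1

#0 |Sf1  (source Sf1 imposes f)
#1 |I1  (I1 outputs flow p/I1)
#2 |J1  (C1 outputs effort q/C1)
#3 |R1  (J1: bond 2 brought effort, rest push out)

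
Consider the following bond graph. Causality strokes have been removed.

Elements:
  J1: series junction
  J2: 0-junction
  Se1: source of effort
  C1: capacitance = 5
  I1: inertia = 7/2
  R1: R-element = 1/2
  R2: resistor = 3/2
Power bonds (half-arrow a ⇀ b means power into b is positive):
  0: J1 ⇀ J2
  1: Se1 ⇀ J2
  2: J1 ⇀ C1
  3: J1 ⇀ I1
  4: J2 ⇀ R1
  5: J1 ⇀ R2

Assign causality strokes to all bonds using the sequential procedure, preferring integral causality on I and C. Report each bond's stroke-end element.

β0 |J1
β1 |J2
β2 |J1
β3 |I1
β4 |R1
β5 |J1

#1 stroke→J2  (Se1: effort source, stroke at far end)
#0 stroke→J1  (common-e at J2 fixed by 1)
#4 stroke→R1  (0-jn J2 has e-setter on 1)
#2 stroke→J1  (C1 outputs effort q/C1)
#3 stroke→I1  (I1 outputs flow p/I1)
#5 stroke→J1  (1-jn J1 has f-setter on 3)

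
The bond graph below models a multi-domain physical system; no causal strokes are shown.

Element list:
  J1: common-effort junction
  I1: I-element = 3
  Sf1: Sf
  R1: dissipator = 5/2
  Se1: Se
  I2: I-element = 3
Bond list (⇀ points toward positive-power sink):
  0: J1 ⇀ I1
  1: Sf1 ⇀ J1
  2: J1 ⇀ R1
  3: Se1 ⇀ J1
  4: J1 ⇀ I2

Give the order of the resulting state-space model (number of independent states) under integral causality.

β1 stroke→Sf1  (Sf1 fixes flow; stroke at Sf1)
β3 stroke→J1  (Se1 (Se) sets effort on bond)
β0 stroke→I1  (J1 effort already set via bond 3)
β2 stroke→R1  (J1 effort already set via bond 3)
β4 stroke→I2  (J1 effort already set via bond 3)

2  (I1, I2 all integral)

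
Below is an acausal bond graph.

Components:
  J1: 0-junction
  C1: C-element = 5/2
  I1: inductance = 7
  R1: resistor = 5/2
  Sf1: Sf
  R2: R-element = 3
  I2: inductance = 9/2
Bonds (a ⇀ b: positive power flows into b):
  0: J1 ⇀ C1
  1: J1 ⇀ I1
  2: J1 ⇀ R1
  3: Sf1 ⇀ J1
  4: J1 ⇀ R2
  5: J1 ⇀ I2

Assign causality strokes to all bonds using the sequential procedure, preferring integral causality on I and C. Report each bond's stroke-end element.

β3 stroke at Sf1  (source Sf1 imposes f)
β0 stroke at J1  (C1 integral (e out))
β1 stroke at I1  (0-jn J1 has e-setter on 0)
β2 stroke at R1  (common-e at J1 fixed by 0)
β4 stroke at R2  (J1: bond 0 brought effort, rest push out)
β5 stroke at I2  (common-e at J1 fixed by 0)

β0 stroke at J1
β1 stroke at I1
β2 stroke at R1
β3 stroke at Sf1
β4 stroke at R2
β5 stroke at I2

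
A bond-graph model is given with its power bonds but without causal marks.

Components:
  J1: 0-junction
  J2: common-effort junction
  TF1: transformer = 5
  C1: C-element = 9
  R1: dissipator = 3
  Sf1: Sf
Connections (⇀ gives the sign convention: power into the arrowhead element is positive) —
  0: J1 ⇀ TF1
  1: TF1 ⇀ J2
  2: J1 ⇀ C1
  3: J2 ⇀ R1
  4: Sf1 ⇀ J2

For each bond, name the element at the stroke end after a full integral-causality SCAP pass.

bond 0 stroke at TF1
bond 1 stroke at J2
bond 2 stroke at J1
bond 3 stroke at R1
bond 4 stroke at Sf1

#4 stroke at Sf1  (source Sf1 imposes f)
#2 stroke at J1  (C1 integral (e out))
#0 stroke at TF1  (J1 effort already set via bond 2)
#1 stroke at J2  (through TF1, causality passes straight; one stroke at TF1)
#3 stroke at R1  (common-e at J2 fixed by 1)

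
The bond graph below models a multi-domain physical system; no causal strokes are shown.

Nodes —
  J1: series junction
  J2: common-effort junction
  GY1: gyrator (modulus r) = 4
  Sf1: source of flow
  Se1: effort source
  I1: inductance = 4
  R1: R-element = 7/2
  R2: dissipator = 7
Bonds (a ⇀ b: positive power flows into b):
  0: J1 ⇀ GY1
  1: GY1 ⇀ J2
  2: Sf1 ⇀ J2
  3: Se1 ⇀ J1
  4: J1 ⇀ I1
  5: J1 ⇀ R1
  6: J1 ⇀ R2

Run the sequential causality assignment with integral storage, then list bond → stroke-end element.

b2 →Sf1  (Sf1: flow source, stroke at near end)
b3 →J1  (Se1 fixes effort; stroke away)
b1 →J2  (J2 needs exactly one e-in)
b0 →J1  (GY GY1: same side as bond 1)
b4 →I1  (I1 integral (f out))
b5 →J1  (common-f at J1 fixed by 4)
b6 →J1  (J1: bond 4 brought flow, rest push out)

bond 0 stroke→J1
bond 1 stroke→J2
bond 2 stroke→Sf1
bond 3 stroke→J1
bond 4 stroke→I1
bond 5 stroke→J1
bond 6 stroke→J1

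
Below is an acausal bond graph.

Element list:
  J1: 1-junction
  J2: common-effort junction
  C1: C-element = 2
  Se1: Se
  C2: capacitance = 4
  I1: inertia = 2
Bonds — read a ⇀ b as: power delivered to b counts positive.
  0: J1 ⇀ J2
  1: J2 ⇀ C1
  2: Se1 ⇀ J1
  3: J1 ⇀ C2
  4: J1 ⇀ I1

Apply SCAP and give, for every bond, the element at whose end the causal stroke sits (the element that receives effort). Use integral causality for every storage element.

b0 |J1
b1 |J2
b2 |J1
b3 |J1
b4 |I1

#2 →J1  (source Se1 imposes e)
#1 →J2  (C1: C, integral causality)
#0 →J1  (common-e at J2 fixed by 1)
#3 →J1  (C2 integral (e out))
#4 →I1  (only one flow-in slot at J1)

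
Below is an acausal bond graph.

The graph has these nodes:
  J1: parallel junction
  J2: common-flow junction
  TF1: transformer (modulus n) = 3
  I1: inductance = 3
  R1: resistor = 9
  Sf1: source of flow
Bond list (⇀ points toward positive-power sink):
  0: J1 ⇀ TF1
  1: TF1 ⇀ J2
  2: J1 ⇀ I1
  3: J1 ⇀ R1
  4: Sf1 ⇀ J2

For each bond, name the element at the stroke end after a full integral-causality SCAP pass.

#4 →Sf1  (Sf1: flow source, stroke at near end)
#1 →J2  (J2 flow already set via bond 4)
#0 →TF1  (TF1 one-in-one-out from 1)
#2 →I1  (I1 integral (f out))
#3 →J1  (J1 needs exactly one e-in)

β0 stroke at TF1
β1 stroke at J2
β2 stroke at I1
β3 stroke at J1
β4 stroke at Sf1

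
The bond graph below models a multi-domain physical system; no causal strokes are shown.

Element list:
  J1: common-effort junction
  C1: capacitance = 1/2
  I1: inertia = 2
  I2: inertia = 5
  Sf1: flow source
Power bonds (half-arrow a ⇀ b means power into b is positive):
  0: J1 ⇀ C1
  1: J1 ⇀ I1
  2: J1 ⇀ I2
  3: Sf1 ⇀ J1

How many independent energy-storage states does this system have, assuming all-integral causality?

3  (C1, I1, I2 all integral)

b3 stroke at Sf1  (Sf1 fixes flow; stroke at Sf1)
b0 stroke at J1  (C1 integral (e out))
b1 stroke at I1  (common-e at J1 fixed by 0)
b2 stroke at I2  (J1: bond 0 brought effort, rest push out)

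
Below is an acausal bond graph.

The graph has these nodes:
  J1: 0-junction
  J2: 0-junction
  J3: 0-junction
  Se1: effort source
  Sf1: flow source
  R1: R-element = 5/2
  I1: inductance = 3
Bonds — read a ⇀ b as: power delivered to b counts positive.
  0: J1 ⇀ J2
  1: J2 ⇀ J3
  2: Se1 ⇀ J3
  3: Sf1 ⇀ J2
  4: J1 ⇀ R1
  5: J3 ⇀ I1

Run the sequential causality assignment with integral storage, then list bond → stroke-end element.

bond 0 →J1
bond 1 →J2
bond 2 →J3
bond 3 →Sf1
bond 4 →R1
bond 5 →I1

bond 2 stroke at J3  (Se1: effort source, stroke at far end)
bond 3 stroke at Sf1  (Sf1 (Sf) sets flow on bond)
bond 1 stroke at J2  (common-e at J3 fixed by 2)
bond 5 stroke at I1  (J3 effort already set via bond 2)
bond 0 stroke at J1  (0-jn J2 has e-setter on 1)
bond 4 stroke at R1  (0-jn J1 has e-setter on 0)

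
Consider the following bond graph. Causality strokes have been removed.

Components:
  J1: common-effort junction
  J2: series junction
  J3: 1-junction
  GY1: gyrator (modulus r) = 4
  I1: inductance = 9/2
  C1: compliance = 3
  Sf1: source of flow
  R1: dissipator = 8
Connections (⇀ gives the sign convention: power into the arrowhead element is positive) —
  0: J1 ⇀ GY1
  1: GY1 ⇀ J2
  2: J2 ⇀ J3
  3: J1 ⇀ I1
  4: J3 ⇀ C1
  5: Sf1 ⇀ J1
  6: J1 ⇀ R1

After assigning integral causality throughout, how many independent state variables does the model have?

2  (C1, I1 all integral)

bond 5 |Sf1  (Sf1: flow source, stroke at near end)
bond 3 |I1  (I1 integral (f out))
bond 4 |J3  (C1 outputs effort q/C1)
bond 2 |J2  (J3 needs exactly one f-in)
bond 1 |GY1  (J2: last free bond brings flow in)
bond 0 |GY1  (GY1 both-in/both-out from 1)
bond 6 |J1  (J1 needs exactly one e-in)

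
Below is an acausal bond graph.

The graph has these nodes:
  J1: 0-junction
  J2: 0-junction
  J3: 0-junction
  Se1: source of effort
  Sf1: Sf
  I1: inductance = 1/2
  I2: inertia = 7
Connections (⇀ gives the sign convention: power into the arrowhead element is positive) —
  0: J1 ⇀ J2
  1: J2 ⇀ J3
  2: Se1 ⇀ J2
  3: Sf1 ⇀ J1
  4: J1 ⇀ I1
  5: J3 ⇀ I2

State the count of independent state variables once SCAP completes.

2  (I1, I2 all integral)

#2 stroke→J2  (Se1: effort source, stroke at far end)
#3 stroke→Sf1  (source Sf1 imposes f)
#0 stroke→J1  (J2: bond 2 brought effort, rest push out)
#1 stroke→J3  (J2: bond 2 brought effort, rest push out)
#5 stroke→I2  (J3: bond 1 brought effort, rest push out)
#4 stroke→I1  (0-jn J1 has e-setter on 0)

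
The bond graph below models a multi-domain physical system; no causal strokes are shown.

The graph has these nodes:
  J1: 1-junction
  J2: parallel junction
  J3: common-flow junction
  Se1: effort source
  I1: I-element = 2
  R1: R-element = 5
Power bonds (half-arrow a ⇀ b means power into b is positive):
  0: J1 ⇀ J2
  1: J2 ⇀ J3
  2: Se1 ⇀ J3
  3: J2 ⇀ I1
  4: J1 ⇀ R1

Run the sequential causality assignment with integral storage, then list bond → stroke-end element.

bond 0 |J1
bond 1 |J2
bond 2 |J3
bond 3 |I1
bond 4 |R1

#2 stroke→J3  (Se1 fixes effort; stroke away)
#1 stroke→J2  (J3: last free bond brings flow in)
#0 stroke→J1  (common-e at J2 fixed by 1)
#3 stroke→I1  (0-jn J2 has e-setter on 1)
#4 stroke→R1  (only one flow-in slot at J1)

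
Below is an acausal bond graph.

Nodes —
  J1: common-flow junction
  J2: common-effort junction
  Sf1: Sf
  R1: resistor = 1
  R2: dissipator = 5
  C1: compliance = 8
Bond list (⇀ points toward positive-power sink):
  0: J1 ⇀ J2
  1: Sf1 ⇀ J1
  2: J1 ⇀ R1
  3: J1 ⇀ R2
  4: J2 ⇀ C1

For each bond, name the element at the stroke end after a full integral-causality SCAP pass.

b0 |J1
b1 |Sf1
b2 |J1
b3 |J1
b4 |J2

b1 stroke→Sf1  (Sf1 fixes flow; stroke at Sf1)
b0 stroke→J1  (1-jn J1 has f-setter on 1)
b2 stroke→J1  (J1: bond 1 brought flow, rest push out)
b3 stroke→J1  (J1 flow already set via bond 1)
b4 stroke→J2  (J2: last free bond brings effort in)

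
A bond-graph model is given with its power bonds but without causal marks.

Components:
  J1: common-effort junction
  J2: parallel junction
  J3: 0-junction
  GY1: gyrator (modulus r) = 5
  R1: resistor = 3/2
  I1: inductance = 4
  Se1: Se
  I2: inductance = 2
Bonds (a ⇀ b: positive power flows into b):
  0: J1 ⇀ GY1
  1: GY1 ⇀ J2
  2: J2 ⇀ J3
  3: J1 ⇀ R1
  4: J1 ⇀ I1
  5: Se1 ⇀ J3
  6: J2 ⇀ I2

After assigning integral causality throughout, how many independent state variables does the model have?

b5 stroke→J3  (Se1: effort source, stroke at far end)
b2 stroke→J2  (J3: bond 5 brought effort, rest push out)
b1 stroke→GY1  (J2 effort already set via bond 2)
b6 stroke→I2  (common-e at J2 fixed by 2)
b0 stroke→GY1  (GY GY1: same side as bond 1)
b4 stroke→I1  (I1: I, integral causality)
b3 stroke→J1  (closing 0-jn rule on J1)

2  (I1, I2 all integral)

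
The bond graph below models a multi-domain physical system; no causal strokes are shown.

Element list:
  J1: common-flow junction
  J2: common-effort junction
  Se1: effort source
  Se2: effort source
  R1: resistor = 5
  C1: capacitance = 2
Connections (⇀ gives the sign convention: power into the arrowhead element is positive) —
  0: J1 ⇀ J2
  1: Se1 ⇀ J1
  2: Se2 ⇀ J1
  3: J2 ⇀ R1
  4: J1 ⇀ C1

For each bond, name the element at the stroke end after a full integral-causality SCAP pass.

β0 stroke→J2
β1 stroke→J1
β2 stroke→J1
β3 stroke→R1
β4 stroke→J1

b1 |J1  (Se1: effort source, stroke at far end)
b2 |J1  (source Se2 imposes e)
b4 |J1  (prefer integral on C1)
b0 |J2  (J1: last free bond brings flow in)
b3 |R1  (J2 effort already set via bond 0)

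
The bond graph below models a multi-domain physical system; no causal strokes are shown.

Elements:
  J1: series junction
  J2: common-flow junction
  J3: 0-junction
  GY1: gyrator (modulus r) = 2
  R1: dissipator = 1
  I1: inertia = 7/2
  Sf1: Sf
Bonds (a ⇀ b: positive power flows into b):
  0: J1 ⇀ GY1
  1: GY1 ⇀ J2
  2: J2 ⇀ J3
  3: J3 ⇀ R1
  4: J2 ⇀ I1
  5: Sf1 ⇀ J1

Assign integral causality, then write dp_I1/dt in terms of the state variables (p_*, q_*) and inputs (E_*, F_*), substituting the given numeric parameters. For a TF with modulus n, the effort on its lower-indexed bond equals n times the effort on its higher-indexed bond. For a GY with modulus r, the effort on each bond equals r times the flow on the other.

bond 5 |Sf1  (Sf1 (Sf) sets flow on bond)
bond 0 |J1  (J1 flow already set via bond 5)
bond 1 |J2  (GY GY1: same side as bond 0)
bond 4 |I1  (I1 outputs flow p/I1)
bond 2 |J2  (J2 flow already set via bond 4)
bond 3 |J3  (only one effort-in slot at J3)

dp_I1/dt = 2*F_Sf1 - 2*p_I1/7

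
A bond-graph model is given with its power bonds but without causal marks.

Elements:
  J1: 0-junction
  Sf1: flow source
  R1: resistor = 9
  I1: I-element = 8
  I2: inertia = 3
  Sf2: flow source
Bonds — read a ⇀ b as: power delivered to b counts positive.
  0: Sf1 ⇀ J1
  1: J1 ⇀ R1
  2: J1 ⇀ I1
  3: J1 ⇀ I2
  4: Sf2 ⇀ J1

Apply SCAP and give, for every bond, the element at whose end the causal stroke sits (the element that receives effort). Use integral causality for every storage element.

β0 stroke at Sf1  (source Sf1 imposes f)
β4 stroke at Sf2  (Sf2 (Sf) sets flow on bond)
β2 stroke at I1  (prefer integral on I1)
β3 stroke at I2  (I2: I, integral causality)
β1 stroke at J1  (J1 needs exactly one e-in)

β0 stroke at Sf1
β1 stroke at J1
β2 stroke at I1
β3 stroke at I2
β4 stroke at Sf2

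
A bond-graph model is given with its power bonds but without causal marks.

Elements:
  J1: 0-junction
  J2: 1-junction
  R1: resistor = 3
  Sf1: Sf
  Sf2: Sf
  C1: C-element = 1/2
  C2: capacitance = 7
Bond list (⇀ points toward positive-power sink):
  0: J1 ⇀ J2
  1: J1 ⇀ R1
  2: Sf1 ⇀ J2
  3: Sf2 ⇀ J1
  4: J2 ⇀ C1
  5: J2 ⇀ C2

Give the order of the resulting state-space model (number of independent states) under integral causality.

2  (C1, C2 all integral)

b2 |Sf1  (Sf1: flow source, stroke at near end)
b3 |Sf2  (Sf2 fixes flow; stroke at Sf2)
b0 |J2  (J2: bond 2 brought flow, rest push out)
b4 |J2  (1-jn J2 has f-setter on 2)
b5 |J2  (common-f at J2 fixed by 2)
b1 |J1  (closing 0-jn rule on J1)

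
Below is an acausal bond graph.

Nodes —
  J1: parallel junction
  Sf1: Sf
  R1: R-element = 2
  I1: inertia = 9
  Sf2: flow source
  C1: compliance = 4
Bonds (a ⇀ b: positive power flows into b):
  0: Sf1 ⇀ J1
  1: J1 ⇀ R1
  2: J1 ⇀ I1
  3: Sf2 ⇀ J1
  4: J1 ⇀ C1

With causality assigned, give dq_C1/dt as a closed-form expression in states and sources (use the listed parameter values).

dq_C1/dt = F_Sf1 + F_Sf2 - p_I1/9 - q_C1/8

b0 →Sf1  (Sf1: flow source, stroke at near end)
b3 →Sf2  (Sf2 fixes flow; stroke at Sf2)
b2 →I1  (I1: I, integral causality)
b4 →J1  (C1 outputs effort q/C1)
b1 →R1  (J1: bond 4 brought effort, rest push out)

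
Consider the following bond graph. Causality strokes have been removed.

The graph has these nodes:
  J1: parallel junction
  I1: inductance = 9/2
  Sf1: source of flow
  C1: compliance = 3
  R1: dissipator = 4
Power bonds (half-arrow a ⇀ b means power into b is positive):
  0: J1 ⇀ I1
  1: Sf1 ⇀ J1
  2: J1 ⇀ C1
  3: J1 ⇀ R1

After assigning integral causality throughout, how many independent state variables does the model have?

2  (C1, I1 all integral)

β1 →Sf1  (Sf1: flow source, stroke at near end)
β0 →I1  (prefer integral on I1)
β2 →J1  (C1 integral (e out))
β3 →R1  (0-jn J1 has e-setter on 2)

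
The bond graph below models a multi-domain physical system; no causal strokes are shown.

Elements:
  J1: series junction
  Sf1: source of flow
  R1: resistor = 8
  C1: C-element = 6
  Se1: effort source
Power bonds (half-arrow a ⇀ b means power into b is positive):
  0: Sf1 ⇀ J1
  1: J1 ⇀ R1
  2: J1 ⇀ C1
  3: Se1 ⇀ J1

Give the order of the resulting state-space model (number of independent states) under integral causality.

#0 stroke at Sf1  (Sf1: flow source, stroke at near end)
#3 stroke at J1  (source Se1 imposes e)
#1 stroke at J1  (1-jn J1 has f-setter on 0)
#2 stroke at J1  (J1 flow already set via bond 0)

1  (C1 all integral)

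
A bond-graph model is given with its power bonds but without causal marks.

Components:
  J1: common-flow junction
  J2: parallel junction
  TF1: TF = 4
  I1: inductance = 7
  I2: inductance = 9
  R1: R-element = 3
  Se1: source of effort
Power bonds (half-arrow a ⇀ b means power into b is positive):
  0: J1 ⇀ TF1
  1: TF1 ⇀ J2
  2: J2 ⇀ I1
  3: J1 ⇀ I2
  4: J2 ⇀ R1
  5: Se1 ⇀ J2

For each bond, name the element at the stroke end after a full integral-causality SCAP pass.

b0 →J1
b1 →TF1
b2 →I1
b3 →I2
b4 →R1
b5 →J2

#5 →J2  (source Se1 imposes e)
#1 →TF1  (0-jn J2 has e-setter on 5)
#2 →I1  (J2 effort already set via bond 5)
#4 →R1  (0-jn J2 has e-setter on 5)
#0 →J1  (through TF1, causality passes straight; one stroke at TF1)
#3 →I2  (closing 1-jn rule on J1)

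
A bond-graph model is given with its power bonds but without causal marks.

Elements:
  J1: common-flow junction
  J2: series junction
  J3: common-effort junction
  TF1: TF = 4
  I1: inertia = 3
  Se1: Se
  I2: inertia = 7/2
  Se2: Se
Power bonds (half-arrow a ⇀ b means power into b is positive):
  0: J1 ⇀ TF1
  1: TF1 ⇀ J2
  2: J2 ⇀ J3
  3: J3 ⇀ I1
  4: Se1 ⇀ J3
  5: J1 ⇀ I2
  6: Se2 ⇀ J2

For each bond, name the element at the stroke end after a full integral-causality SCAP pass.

β4 →J3  (Se1: effort source, stroke at far end)
β6 →J2  (Se2 fixes effort; stroke away)
β2 →J2  (J3 effort already set via bond 4)
β3 →I1  (J3: bond 4 brought effort, rest push out)
β1 →TF1  (J2 needs exactly one f-in)
β0 →J1  (TF1 one-in-one-out from 1)
β5 →I2  (closing 1-jn rule on J1)

bond 0 stroke at J1
bond 1 stroke at TF1
bond 2 stroke at J2
bond 3 stroke at I1
bond 4 stroke at J3
bond 5 stroke at I2
bond 6 stroke at J2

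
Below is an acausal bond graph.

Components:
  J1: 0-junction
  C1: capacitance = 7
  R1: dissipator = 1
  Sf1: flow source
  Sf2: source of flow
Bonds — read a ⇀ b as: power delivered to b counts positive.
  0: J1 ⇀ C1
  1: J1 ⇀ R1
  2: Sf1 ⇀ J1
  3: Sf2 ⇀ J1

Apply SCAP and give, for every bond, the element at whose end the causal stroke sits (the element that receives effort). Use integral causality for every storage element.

β0 |J1
β1 |R1
β2 |Sf1
β3 |Sf2

b2 stroke→Sf1  (Sf1 fixes flow; stroke at Sf1)
b3 stroke→Sf2  (Sf2 (Sf) sets flow on bond)
b0 stroke→J1  (prefer integral on C1)
b1 stroke→R1  (common-e at J1 fixed by 0)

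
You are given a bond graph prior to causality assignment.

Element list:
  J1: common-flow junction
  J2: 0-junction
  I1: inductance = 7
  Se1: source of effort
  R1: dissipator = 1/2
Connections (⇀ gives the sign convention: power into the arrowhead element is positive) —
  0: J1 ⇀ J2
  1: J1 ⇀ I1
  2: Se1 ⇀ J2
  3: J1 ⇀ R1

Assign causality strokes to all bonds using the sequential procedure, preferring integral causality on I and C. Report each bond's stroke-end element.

bond 2 stroke→J2  (source Se1 imposes e)
bond 0 stroke→J1  (J2 effort already set via bond 2)
bond 1 stroke→I1  (I1 integral (f out))
bond 3 stroke→J1  (1-jn J1 has f-setter on 1)

bond 0 stroke at J1
bond 1 stroke at I1
bond 2 stroke at J2
bond 3 stroke at J1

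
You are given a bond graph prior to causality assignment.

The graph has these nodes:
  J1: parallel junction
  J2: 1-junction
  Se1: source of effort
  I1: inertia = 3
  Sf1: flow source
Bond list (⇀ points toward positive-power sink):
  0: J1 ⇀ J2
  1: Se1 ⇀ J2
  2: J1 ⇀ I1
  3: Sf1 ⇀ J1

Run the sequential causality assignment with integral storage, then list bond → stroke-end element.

β1 |J2  (Se1 (Se) sets effort on bond)
β3 |Sf1  (Sf1 (Sf) sets flow on bond)
β0 |J1  (closing 1-jn rule on J2)
β2 |I1  (J1 effort already set via bond 0)

bond 0 stroke at J1
bond 1 stroke at J2
bond 2 stroke at I1
bond 3 stroke at Sf1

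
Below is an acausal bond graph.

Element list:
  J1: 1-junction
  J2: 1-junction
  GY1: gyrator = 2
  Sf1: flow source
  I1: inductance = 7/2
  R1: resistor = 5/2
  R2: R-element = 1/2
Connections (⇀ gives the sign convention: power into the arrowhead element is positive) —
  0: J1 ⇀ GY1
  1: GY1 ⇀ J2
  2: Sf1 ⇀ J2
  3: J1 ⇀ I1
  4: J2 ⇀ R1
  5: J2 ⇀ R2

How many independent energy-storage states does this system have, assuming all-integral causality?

1  (I1 all integral)

#2 stroke→Sf1  (Sf1 fixes flow; stroke at Sf1)
#1 stroke→J2  (J2: bond 2 brought flow, rest push out)
#4 stroke→J2  (1-jn J2 has f-setter on 2)
#5 stroke→J2  (J2: bond 2 brought flow, rest push out)
#0 stroke→J1  (GY GY1: same side as bond 1)
#3 stroke→I1  (J1 needs exactly one f-in)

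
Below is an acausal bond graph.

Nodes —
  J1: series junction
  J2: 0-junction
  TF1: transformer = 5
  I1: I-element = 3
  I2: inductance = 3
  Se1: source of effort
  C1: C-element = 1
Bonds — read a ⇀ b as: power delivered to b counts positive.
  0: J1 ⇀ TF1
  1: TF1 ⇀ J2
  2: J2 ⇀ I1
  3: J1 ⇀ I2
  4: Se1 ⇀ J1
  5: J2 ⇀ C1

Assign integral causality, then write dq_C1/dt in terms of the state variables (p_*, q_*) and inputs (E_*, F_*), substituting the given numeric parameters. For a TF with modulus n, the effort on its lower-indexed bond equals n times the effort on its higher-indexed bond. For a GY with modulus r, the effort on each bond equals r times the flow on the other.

dq_C1/dt = -p_I1/3 + 5*p_I2/3

β4 |J1  (Se1: effort source, stroke at far end)
β2 |I1  (prefer integral on I1)
β3 |I2  (I2 integral (f out))
β0 |J1  (1-jn J1 has f-setter on 3)
β1 |TF1  (through TF1, causality passes straight; one stroke at TF1)
β5 |J2  (only one effort-in slot at J2)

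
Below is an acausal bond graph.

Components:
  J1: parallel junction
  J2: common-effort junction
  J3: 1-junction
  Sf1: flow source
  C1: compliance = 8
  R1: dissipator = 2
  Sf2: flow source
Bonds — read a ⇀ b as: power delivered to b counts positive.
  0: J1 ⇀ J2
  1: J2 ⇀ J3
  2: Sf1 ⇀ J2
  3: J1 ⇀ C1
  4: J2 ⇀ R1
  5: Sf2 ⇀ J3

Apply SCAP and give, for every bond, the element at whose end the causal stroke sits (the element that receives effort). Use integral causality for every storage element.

bond 0 stroke→J2
bond 1 stroke→J3
bond 2 stroke→Sf1
bond 3 stroke→J1
bond 4 stroke→R1
bond 5 stroke→Sf2

#2 stroke→Sf1  (source Sf1 imposes f)
#5 stroke→Sf2  (source Sf2 imposes f)
#1 stroke→J3  (common-f at J3 fixed by 5)
#3 stroke→J1  (C1 integral (e out))
#0 stroke→J2  (0-jn J1 has e-setter on 3)
#4 stroke→R1  (common-e at J2 fixed by 0)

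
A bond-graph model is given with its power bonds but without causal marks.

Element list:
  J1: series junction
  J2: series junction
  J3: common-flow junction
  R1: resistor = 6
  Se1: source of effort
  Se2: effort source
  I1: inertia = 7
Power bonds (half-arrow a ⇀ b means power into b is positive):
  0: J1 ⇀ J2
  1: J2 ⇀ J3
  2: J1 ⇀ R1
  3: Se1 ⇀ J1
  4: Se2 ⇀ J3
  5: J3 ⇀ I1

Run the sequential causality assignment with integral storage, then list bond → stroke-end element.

β0 stroke→J2
β1 stroke→J3
β2 stroke→J1
β3 stroke→J1
β4 stroke→J3
β5 stroke→I1

bond 3 |J1  (Se1 (Se) sets effort on bond)
bond 4 |J3  (Se2: effort source, stroke at far end)
bond 5 |I1  (I1 outputs flow p/I1)
bond 1 |J3  (common-f at J3 fixed by 5)
bond 0 |J2  (J2: bond 1 brought flow, rest push out)
bond 2 |J1  (1-jn J1 has f-setter on 0)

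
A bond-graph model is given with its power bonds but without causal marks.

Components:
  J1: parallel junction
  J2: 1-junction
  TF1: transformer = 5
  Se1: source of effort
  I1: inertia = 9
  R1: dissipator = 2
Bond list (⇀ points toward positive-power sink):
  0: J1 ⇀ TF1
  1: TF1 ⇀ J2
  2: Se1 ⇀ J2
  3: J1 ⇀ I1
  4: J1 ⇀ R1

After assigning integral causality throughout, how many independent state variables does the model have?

1  (I1 all integral)

b2 →J2  (source Se1 imposes e)
b1 →TF1  (J2 needs exactly one f-in)
b0 →J1  (through TF1, causality passes straight; one stroke at TF1)
b3 →I1  (J1: bond 0 brought effort, rest push out)
b4 →R1  (J1: bond 0 brought effort, rest push out)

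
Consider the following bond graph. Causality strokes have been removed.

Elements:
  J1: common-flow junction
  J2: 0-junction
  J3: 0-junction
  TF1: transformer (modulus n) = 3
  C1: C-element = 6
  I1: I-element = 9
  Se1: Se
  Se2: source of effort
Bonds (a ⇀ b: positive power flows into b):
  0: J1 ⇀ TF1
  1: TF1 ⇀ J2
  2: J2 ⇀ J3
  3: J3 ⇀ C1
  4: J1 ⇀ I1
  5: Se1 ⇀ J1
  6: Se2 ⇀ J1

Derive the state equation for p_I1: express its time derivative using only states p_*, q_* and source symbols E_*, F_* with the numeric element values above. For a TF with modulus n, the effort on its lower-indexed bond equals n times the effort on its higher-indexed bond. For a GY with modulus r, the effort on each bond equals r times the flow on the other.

dp_I1/dt = E_Se1 + E_Se2 - q_C1/2

b5 |J1  (source Se1 imposes e)
b6 |J1  (Se2 (Se) sets effort on bond)
b3 |J3  (C1 outputs effort q/C1)
b2 |J2  (J3 effort already set via bond 3)
b1 |TF1  (J2: bond 2 brought effort, rest push out)
b0 |J1  (TF1 one-in-one-out from 1)
b4 |I1  (J1 needs exactly one f-in)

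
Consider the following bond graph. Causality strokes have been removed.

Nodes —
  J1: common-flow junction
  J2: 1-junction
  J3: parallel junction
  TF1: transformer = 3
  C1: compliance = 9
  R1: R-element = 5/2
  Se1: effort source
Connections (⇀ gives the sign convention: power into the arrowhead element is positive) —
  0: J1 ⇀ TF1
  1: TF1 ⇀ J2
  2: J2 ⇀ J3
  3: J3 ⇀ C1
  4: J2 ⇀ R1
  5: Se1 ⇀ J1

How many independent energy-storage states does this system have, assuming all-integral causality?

1  (C1 all integral)

b5 stroke at J1  (Se1: effort source, stroke at far end)
b0 stroke at TF1  (J1 needs exactly one f-in)
b1 stroke at J2  (TF1: transformer flips bond 0)
b3 stroke at J3  (C1: C, integral causality)
b2 stroke at J2  (0-jn J3 has e-setter on 3)
b4 stroke at R1  (closing 1-jn rule on J2)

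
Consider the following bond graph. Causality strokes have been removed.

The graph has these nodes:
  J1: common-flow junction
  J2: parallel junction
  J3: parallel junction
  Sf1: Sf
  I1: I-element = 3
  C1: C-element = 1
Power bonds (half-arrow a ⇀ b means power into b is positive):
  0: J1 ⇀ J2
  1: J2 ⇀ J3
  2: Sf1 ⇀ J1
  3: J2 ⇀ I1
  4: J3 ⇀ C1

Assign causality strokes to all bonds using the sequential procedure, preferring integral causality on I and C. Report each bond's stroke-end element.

β0 stroke at J1
β1 stroke at J2
β2 stroke at Sf1
β3 stroke at I1
β4 stroke at J3

bond 2 →Sf1  (Sf1 (Sf) sets flow on bond)
bond 0 →J1  (common-f at J1 fixed by 2)
bond 3 →I1  (I1 integral (f out))
bond 1 →J2  (closing 0-jn rule on J2)
bond 4 →J3  (J3 needs exactly one e-in)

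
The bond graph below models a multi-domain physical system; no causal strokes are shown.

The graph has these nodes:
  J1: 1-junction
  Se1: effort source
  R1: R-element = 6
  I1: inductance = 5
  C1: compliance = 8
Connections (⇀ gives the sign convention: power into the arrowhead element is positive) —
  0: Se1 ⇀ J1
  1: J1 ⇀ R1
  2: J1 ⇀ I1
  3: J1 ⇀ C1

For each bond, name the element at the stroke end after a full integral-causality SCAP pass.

bond 0 stroke→J1
bond 1 stroke→J1
bond 2 stroke→I1
bond 3 stroke→J1

b0 stroke→J1  (Se1 (Se) sets effort on bond)
b2 stroke→I1  (I1: I, integral causality)
b1 stroke→J1  (J1: bond 2 brought flow, rest push out)
b3 stroke→J1  (1-jn J1 has f-setter on 2)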